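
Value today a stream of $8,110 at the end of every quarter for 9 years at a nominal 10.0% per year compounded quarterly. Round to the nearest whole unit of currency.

$191,041

Periodic rate i = 0.1/4 = 0.025; n = 9 × 4 = 36 periods.
PV = 8110 × [1 − (1+0.025)^(−36)] / 0.025 = 8110 × 23.556251 = 191,041.1962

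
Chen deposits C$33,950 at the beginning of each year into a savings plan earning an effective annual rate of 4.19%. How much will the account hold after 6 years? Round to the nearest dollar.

FV = PMT · [(1+i)^n − 1] / i × (1+i) = 33950 · 6.943987 = 235,748.3446
(annuity-due: payments at period start, so ×(1+i).)

C$235,748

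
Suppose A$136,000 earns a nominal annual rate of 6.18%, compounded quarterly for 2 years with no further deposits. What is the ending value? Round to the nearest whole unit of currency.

A$153,747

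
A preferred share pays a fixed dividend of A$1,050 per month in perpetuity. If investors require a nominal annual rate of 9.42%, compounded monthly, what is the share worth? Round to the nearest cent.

A$133,757.96

Periodic rate i = 0.0942/12 = 0.00785.
PV = PMT / i = 1050 / 0.00785 = 133,757.9618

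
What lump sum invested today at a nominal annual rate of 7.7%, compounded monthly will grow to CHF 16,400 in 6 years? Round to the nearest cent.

With 12 periods per year: i = 0.00641667, n = 72.
PV = 16,400 / (1 + 0.00641667)^72 = 16,400 / 1.584904 = 10,347.6276

CHF 10,347.63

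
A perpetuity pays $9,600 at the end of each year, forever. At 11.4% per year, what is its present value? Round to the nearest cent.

$84,210.53

PV = C/r = 9600/0.114 = 84,210.5263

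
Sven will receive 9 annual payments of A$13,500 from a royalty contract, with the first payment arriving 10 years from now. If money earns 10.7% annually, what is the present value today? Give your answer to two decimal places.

PV at t=9 (ordinary 9-year annuity): 13500 × a(9|0.107) = 13500 × 5.602210 = 75,629.8343
PV₀ = 75,629.8343 / (1+0.107)^9 = 75,629.8343 / 2.496483 = 30,294.5538

A$30,294.55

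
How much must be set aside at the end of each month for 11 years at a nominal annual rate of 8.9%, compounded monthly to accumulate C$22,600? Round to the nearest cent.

i = 0.089/12 = 0.00741667 per month; n = 11·12 = 132.
PMT = 22600 / ( [(1+0.00741667)^132 − 1] / 0.00741667 ) = 22600 / 222.767791 = 101.4509

C$101.45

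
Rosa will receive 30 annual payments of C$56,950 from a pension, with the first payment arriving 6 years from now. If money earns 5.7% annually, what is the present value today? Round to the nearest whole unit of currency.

Value one period before first payment (t=5): 56950 × [1 − (1+0.057)^(−30)] / 0.057 = 56950 × 14.218217 = 809,727.4826
PV₀ = 809,727.4826 / (1+0.057)^5 = 809,727.4826 / 1.319395 = 613,711.0503

C$613,711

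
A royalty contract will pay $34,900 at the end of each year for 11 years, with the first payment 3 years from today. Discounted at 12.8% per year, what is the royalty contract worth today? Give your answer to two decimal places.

$157,324.14

PV at t=2 (ordinary 11-year annuity): 34900 × a(11|0.128) = 34900 × 5.735723 = 200,176.7212
Discount back 2 years: 200,176.7212 × (1+0.128)^(−2) = 200,176.7212 × 0.785926 = 157,324.1421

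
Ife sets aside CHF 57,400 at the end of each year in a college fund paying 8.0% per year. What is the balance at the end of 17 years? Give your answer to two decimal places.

CHF 1,937,262.95

FV = 57400 × [(1+0.08)^17 − 1] / 0.08 = 57400 × 33.750226 = 1,937,262.9543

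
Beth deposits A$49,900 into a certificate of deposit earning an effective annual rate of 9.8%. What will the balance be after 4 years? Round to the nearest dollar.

A$72,529

FV = 49,900 × (1 + 0.098)^4 = 72,528.7021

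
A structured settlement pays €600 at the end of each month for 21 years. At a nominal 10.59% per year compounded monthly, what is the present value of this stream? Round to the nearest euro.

Periodic rate i = 0.1059/12 = 0.008825; n = 21 × 12 = 252 periods.
PV = PMT · [1 − (1+i)^(−n)] / i = 600 · 100.935190 = 60,561.1141

€60,561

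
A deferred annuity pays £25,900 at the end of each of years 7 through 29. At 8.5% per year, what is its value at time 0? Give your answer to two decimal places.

£158,164.52

Value one period before first payment (t=6): 25900 × [1 − (1+0.085)^(−23)] / 0.085 = 25900 × 9.962945 = 258,040.2817
Discount back 6 years: 258,040.2817 × (1+0.085)^(−6) = 258,040.2817 × 0.612945 = 158,164.5238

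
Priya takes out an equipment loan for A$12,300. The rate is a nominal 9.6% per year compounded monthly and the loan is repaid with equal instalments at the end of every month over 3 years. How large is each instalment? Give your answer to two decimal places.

With 12 periods per year: i = 0.008, n = 36.
PMT = 12300 / ( [1 − (1+0.008)^(−36)] / 0.008 ) = 12300 / 31.172346 = 394.5805

A$394.58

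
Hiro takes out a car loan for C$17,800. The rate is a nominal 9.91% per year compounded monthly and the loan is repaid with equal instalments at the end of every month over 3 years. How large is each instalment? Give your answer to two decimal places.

With 12 periods per year: i = 0.00825833, n = 36.
PMT = 17800 / ( [1 − (1+0.00825833)^(−36)] / 0.00825833 ) = 17800 / 31.031857 = 573.6041

C$573.60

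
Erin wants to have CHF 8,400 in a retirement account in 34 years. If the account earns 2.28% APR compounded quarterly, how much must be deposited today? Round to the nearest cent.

With 4 periods per year: i = 0.0057, n = 136.
Discount factor = (1+0.0057)^(−136) = 0.461627; PV = 8,400 × 0.461627 = 3,877.6631

CHF 3,877.66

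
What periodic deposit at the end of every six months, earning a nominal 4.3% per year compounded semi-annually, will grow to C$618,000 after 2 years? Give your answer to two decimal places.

C$149,605.69

With 2 periods per year: i = 0.0215, n = 4.
PMT = 618000 / ( [(1+0.0215)^4 − 1] / 0.0215 ) = 618000 / 4.130859 = 149,605.6896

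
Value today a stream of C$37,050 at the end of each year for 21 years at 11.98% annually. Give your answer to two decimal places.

C$280,532.40

Annuity factor a(21|0.1198) = 7.571725; PV = 37050 × 7.571725 = 280,532.3964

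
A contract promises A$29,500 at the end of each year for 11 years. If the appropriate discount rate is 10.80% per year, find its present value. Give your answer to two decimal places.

PV = 29500 × [1 − (1+0.108)^(−11)] / 0.108 = 29500 × 6.262590 = 184,746.3913

A$184,746.39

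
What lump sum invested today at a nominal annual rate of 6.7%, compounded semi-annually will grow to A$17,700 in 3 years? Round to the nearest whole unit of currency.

Periodic rate i = 0.067/2 = 0.0335; n = 3 × 2 = 6 periods.
PV = FV·(1+i)^(−n) = 17,700 × 0.820611 = 14,524.8073

A$14,525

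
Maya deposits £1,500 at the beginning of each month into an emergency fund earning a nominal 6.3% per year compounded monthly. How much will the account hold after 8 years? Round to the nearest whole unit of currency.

i = 0.063/12 = 0.00525 per month; n = 8·12 = 96.
Accumulation factor s(96|0.00525) × (1+i) = 125.062374; FV = 1500 × 125.062374 = 187,593.5613
Payments are at the start of each period, so multiply by (1+i).

£187,594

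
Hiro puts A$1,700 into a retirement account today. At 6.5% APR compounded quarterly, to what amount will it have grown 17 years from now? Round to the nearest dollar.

i = 0.065/4 = 0.01625 per quarter; n = 17·4 = 68.
1,700 × (1+0.01625)^68 = 1,700 × 2.992526 = 5,087.2948

A$5,087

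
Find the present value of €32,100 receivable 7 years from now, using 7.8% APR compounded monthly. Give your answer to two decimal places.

Periodic rate i = 0.078/12 = 0.0065; n = 7 × 12 = 84 periods.
Discount factor = (1+0.0065)^(−84) = 0.580287; PV = 32,100 × 0.580287 = 18,627.2000

€18,627.20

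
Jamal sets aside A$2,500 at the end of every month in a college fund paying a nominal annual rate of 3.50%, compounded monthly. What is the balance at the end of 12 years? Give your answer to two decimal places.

A$446,598.38

Periodic rate i = 0.035/12 = 0.00291667; n = 12 × 12 = 144 periods.
FV = 2500 × [(1+0.00291667)^144 − 1] / 0.00291667 = 2500 × 178.639353 = 446,598.3833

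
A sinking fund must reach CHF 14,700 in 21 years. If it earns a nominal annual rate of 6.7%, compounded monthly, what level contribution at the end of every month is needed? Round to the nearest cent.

CHF 26.75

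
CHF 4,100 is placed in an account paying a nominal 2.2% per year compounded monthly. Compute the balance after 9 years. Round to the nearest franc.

CHF 4,997

Periodic rate i = 0.022/12 = 0.00183333; n = 9 × 12 = 108 periods.
FV = 4,100 × (1 + 0.00183333)^108 = 4,996.8399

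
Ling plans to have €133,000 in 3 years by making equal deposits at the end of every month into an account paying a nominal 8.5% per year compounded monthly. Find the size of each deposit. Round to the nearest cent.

Periodic rate i = 0.085/12 = 0.00708333; n = 3 × 12 = 36 periods.
PMT = 133000 / ( [(1+0.00708333)^36 − 1] / 0.00708333 ) = 133000 / 40.842659 = 3,256.3991

€3,256.40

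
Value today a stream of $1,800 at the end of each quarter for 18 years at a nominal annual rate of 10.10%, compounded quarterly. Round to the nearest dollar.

Periodic rate i = 0.101/4 = 0.02525; n = 18 × 4 = 72 periods.
PV = 1800 × [1 − (1+0.02525)^(−72)] / 0.02525 = 1800 × 33.027464 = 59,449.4347

$59,449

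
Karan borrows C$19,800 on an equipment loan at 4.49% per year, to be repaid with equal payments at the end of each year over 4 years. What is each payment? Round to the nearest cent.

C$5,517.83

Annuity-PV factor = 3.588365; PMT = 19800 / 3.588365 = 5,517.8330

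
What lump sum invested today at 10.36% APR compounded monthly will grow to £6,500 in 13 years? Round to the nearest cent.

£1,700.26

Periodic rate i = 0.1036/12 = 0.00863333; n = 13 × 12 = 156 periods.
Discount factor = (1+0.00863333)^(−156) = 0.261579; PV = 6,500 × 0.261579 = 1,700.2624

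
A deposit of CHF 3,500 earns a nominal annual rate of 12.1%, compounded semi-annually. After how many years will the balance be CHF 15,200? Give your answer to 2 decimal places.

Periodic rate i = 0.121/2 = 0.0605.
n = ln(15200/3500) / ln(1+0.0605) = ln(4.34286) / 0.058740 = 25.0003 half-years
= 25.0003/2 years

12.50 years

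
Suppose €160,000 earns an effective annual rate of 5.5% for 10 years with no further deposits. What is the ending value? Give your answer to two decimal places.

€273,303.11

160,000 × (1+0.055)^10 = 160,000 × 1.708144 = 273,303.1133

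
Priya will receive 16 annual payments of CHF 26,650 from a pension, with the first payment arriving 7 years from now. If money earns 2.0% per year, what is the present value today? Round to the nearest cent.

PV at t=6 (ordinary 16-year annuity): 26650 × a(16|0.02) = 26650 × 13.577709 = 361,845.9532
PV₀ = 361,845.9532 / (1+0.02)^6 = 361,845.9532 / 1.126162 = 321,308.8512

CHF 321,308.85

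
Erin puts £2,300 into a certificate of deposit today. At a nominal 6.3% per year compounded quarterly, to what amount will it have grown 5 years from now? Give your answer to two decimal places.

£3,143.87

Periodic rate i = 0.063/4 = 0.01575; n = 5 × 4 = 20 periods.
2,300 × (1+0.01575)^20 = 2,300 × 1.366900 = 3,143.8691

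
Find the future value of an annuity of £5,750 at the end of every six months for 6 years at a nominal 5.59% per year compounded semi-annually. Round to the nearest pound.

£80,660

i = 0.0559/2 = 0.02795 per half-year; n = 6·2 = 12.
Accumulation factor s(12|0.02795) = 14.027872; FV = 5750 × 14.027872 = 80,660.2650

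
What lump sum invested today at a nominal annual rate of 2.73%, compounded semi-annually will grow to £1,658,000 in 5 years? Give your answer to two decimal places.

Periodic rate i = 0.0273/2 = 0.01365; n = 5 × 2 = 10 periods.
PV = FV·(1+i)^(−n) = 1,658,000 × 0.873212 = 1,447,785.6879

£1,447,785.69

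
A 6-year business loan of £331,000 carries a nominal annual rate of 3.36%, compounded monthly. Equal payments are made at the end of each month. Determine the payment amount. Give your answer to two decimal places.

£5,082.59

With 12 periods per year: i = 0.0028, n = 72.
Annuity-PV factor = 65.124235; PMT = 331000 / 65.124235 = 5,082.5933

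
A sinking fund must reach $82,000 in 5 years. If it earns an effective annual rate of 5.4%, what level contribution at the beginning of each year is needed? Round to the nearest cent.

PMT = 82000 / ( [(1+0.054)^5 − 1] / 0.054 × (1+i) ) = 82000 / 5.870733 = 13,967.5904

$13,967.59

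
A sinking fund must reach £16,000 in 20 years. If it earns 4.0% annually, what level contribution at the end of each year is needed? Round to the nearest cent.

£537.31

FV-annuity factor = 29.778079; PMT = 16000 / 29.778079 = 537.3080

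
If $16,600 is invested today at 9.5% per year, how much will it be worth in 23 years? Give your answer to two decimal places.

FV = 16,600 × (1 + 0.095)^23 = 133,854.4547

$133,854.45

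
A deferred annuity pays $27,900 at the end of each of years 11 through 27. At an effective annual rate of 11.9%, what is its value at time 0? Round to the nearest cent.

$64,902.40

PV at t=10 (ordinary 17-year annuity): 27900 × a(17|0.119) = 27900 × 7.160732 = 199,784.4258
PV₀ = 199,784.4258 / (1+0.119)^10 = 199,784.4258 / 3.078229 = 64,902.4012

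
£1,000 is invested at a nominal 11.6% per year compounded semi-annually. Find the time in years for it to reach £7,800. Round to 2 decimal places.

18.22 years

Periodic rate i = 0.116/2 = 0.058.
(1+i)^n = 7800/1000 = 7.80000, so n = ln 7.80000 / ln 1.058 = 36.4333 half-years
= 36.4333/2 years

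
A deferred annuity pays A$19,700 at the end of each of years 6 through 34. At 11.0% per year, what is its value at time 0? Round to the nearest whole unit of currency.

A$101,128

PV at t=5 (ordinary 29-year annuity): 19700 × a(29|0.11) = 19700 × 8.650110 = 170,407.1622
PV₀ = 170,407.1622 / (1+0.11)^5 = 170,407.1622 / 1.685058 = 101,128.3567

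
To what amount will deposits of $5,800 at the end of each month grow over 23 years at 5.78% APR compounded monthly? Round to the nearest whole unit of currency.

$3,331,570

i = 0.0578/12 = 0.00481667 per month; n = 23·12 = 276.
FV = PMT · [(1+i)^n − 1] / i = 5800 · 574.408672 = 3,331,570.2955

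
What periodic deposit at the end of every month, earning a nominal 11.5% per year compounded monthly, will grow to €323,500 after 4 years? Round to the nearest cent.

With 12 periods per year: i = 0.00958333, n = 48.
PMT = 323500 / ( [(1+0.00958333)^48 − 1] / 0.00958333 ) = 323500 / 60.585221 = 5,339.5860

€5,339.59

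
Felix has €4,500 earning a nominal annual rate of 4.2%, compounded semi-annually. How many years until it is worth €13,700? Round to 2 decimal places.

26.78 years

Periodic rate i = 0.042/2 = 0.021.
n = ln(13700/4500) / ln(1+0.021) = ln(3.04444) / 0.020783 = 53.5699 half-years
= 53.5699/2 years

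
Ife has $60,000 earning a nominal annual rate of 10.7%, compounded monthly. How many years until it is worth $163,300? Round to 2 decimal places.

9.40 years

Periodic rate i = 0.107/12 = 0.00891667.
(1+i)^n = 163300/60000 = 2.72167, so n = ln 2.72167 / ln 1.00892 = 112.7890 months
= 112.7890/12 years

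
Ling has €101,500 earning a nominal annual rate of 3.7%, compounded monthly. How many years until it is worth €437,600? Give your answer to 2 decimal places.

39.55 years

Periodic rate i = 0.037/12 = 0.00308333.
n = ln(437600/101500) / ln(1+0.00308333) = ln(4.31133) / 0.003079 = 474.6480 months
= 474.6480/12 years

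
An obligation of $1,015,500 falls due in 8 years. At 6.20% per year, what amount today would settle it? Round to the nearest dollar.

Discount factor = (1+0.062)^(−8) = 0.618022; PV = 1,015,500 × 0.618022 = 627,601.2411

$627,601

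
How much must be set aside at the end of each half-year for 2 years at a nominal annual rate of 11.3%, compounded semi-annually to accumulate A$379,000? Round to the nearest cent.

A$87,087.41

With 2 periods per year: i = 0.0565, n = 4.
PMT = 379000 / ( [(1+0.0565)^4 − 1] / 0.0565 ) = 379000 / 4.351949 = 87,087.4104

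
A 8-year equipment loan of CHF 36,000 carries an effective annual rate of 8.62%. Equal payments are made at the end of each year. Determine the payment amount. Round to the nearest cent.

CHF 6,412.70

PMT = 36000 / ( [1 − (1+0.0862)^(−8)] / 0.0862 ) = 36000 / 5.613858 = 6,412.7024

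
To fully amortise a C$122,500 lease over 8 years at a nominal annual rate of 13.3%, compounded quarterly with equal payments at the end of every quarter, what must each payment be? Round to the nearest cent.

C$6,276.94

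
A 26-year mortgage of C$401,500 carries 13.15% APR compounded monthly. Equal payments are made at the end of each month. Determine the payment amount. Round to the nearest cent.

C$4,551.61

With 12 periods per year: i = 0.0109583, n = 312.
PMT = 401500 / ( [1 − (1+0.0109583)^(−312)] / 0.0109583 ) = 401500 / 88.210509 = 4,551.6119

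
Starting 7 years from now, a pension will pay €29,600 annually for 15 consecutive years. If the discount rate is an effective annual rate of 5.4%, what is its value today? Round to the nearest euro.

€218,157

Value one period before first payment (t=6): 29600 × [1 − (1+0.054)^(−15)] / 0.054 = 29600 × 10.104624 = 299,096.8624
PV₀ = 299,096.8624 / (1+0.054)^6 = 299,096.8624 / 1.371020 = 218,156.5174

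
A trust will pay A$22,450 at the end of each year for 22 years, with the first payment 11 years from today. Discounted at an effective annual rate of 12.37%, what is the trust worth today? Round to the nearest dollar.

Value one period before first payment (t=10): 22450 × [1 − (1+0.1237)^(−22)] / 0.1237 = 22450 × 7.462745 = 167,538.6241
PV₀ = 167,538.6241 / (1+0.1237)^10 = 167,538.6241 / 3.209991 = 52,192.8649

A$52,193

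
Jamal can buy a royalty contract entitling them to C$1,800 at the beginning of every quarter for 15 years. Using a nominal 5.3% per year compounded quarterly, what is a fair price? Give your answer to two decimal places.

C$75,163.95

i = 0.053/4 = 0.01325 per quarter; n = 15·4 = 60.
Annuity factor a(60|0.01325) × (1+i) = 41.757752; PV = 1800 × 41.757752 = 75,163.9530
(Beginning-of-period payments → annuity-due factor ×(1+i).)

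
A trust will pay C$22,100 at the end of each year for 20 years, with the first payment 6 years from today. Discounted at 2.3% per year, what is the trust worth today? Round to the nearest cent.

C$313,384.09

PV at t=5 (ordinary 20-year annuity): 22100 × a(20|0.023) = 22100 × 15.887766 = 351,119.6292
Discount back 5 years: 351,119.6292 × (1+0.023)^(−5) = 351,119.6292 × 0.892528 = 313,384.0874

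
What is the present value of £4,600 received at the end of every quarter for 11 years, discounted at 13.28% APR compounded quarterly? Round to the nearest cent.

£105,630.70

Periodic rate i = 0.1328/4 = 0.0332; n = 11 × 4 = 44 periods.
Annuity factor a(44|0.0332) = 22.963195; PV = 4600 × 22.963195 = 105,630.6971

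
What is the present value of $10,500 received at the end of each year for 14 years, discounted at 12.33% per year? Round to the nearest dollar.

PV = 10500 × [1 − (1+0.1233)^(−14)] / 0.1233 = 10500 × 6.517738 = 68,436.2518

$68,436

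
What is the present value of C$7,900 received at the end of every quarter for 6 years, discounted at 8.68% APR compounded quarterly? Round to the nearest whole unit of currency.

i = 0.0868/4 = 0.0217 per quarter; n = 6·4 = 24.
PV = 7900 × [1 − (1+0.0217)^(−24)] / 0.0217 = 7900 × 18.554685 = 146,582.0137

C$146,582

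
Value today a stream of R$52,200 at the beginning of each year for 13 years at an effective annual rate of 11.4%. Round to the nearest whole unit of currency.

Annuity factor a(13|0.114) × (1+i) = 7.370484; PV = 52200 × 7.370484 = 384,739.2460
(annuity-due: payments at period start, so ×(1+i).)

R$384,739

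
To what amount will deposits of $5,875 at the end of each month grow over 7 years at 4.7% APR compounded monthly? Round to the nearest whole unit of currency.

Periodic rate i = 0.047/12 = 0.00391667; n = 7 × 12 = 84 periods.
FV = PMT · [(1+i)^n − 1] / i = 5875 · 99.238769 = 583,027.7698

$583,028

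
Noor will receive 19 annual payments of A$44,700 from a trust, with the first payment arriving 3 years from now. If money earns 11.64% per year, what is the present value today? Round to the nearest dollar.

Value one period before first payment (t=2): 44700 × [1 − (1+0.1164)^(−19)] / 0.1164 = 44700 × 7.530664 = 336,620.6761
PV₀ = 336,620.6761 / (1+0.1164)^2 = 336,620.6761 / 1.246349 = 270,085.4150

A$270,085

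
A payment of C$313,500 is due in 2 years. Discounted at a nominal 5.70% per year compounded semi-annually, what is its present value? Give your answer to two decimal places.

i = 0.057/2 = 0.0285 per half-year; n = 2·2 = 4.
Discount factor = (1+0.0285)^(−4) = 0.893682; PV = 313,500 × 0.893682 = 280,169.1813

C$280,169.18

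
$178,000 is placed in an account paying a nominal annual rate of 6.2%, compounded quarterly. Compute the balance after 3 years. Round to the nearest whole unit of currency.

Periodic rate i = 0.062/4 = 0.0155; n = 3 × 4 = 12 periods.
FV = 178,000 × (1 + 0.0155)^12 = 214,081.4981

$214,081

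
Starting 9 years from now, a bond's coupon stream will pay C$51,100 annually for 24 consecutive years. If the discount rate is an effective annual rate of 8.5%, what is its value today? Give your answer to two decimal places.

C$268,831.71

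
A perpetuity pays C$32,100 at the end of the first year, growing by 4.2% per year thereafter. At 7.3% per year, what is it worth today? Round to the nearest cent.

C$1,035,483.87

PV = PMT / (i − g) = 32100 / (0.073 − 0.042) = 32100 / 0.031000 = 1,035,483.8710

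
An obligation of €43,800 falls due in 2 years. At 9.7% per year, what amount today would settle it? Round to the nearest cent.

€36,396.60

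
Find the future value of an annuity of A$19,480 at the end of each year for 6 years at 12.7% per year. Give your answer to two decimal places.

FV = 19480 × [(1+0.127)^6 − 1] / 0.127 = 19480 × 8.259900 = 160,902.8452

A$160,902.85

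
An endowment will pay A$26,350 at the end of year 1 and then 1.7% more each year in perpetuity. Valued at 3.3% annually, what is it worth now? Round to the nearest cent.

A$1,646,875.00

PV = PMT / (i − g) = 26350 / (0.033 − 0.017) = 26350 / 0.016000 = 1,646,875.0000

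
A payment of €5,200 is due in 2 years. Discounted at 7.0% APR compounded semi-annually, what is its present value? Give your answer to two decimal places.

With 2 periods per year: i = 0.035, n = 4.
Discount factor = (1+0.035)^(−4) = 0.871442; PV = 5,200 × 0.871442 = 4,531.4996

€4,531.50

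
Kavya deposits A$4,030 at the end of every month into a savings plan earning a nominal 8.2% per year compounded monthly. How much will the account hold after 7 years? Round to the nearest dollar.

Periodic rate i = 0.082/12 = 0.00683333; n = 7 × 12 = 84 periods.
Accumulation factor s(84|0.00683333) = 112.959758; FV = 4030 × 112.959758 = 455,227.8253

A$455,228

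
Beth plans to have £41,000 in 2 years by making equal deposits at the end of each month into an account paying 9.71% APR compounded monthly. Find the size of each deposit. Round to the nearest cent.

Periodic rate i = 0.0971/12 = 0.00809167; n = 2 × 12 = 24 periods.
FV-annuity factor = 26.371638; PMT = 41000 / 26.371638 = 1,554.7005

£1,554.70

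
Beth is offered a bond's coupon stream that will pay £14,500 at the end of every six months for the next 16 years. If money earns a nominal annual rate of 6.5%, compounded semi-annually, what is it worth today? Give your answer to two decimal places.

i = 0.065/2 = 0.0325 per half-year; n = 16·2 = 32.
PV = PMT · [1 − (1+i)^(−n)] / i = 14500 · 19.712297 = 285,828.3064

£285,828.31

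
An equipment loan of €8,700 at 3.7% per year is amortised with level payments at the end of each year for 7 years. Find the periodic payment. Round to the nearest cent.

€1,433.48

Annuity-PV factor = 6.069165; PMT = 8700 / 6.069165 = 1,433.4757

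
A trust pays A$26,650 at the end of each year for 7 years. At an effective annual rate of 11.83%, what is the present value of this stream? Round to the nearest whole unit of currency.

A$122,283

Annuity factor a(7|0.1183) = 4.588464; PV = 26650 × 4.588464 = 122,282.5586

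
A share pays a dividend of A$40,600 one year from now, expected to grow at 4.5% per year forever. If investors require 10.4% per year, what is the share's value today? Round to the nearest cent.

PV = PMT / (i − g) = 40600 / (0.104 − 0.045) = 40600 / 0.059000 = 688,135.5932

A$688,135.59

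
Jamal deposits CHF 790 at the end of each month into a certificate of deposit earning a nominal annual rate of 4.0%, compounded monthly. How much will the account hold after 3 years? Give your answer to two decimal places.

CHF 30,163.43

Periodic rate i = 0.04/12 = 0.00333333; n = 3 × 12 = 36 periods.
Accumulation factor s(36|0.00333333) = 38.181562; FV = 790 × 38.181562 = 30,163.4343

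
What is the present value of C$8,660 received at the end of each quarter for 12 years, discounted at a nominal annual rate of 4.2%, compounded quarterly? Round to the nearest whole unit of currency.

C$325,205

With 4 periods per year: i = 0.0105, n = 48.
PV = 8660 × [1 − (1+0.0105)^(−48)] / 0.0105 = 8660 × 37.552491 = 325,204.5744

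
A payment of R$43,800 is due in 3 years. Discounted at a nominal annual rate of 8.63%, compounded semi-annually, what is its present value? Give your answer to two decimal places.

With 2 periods per year: i = 0.04315, n = 6.
Discount factor = (1+0.04315)^(−6) = 0.776103; PV = 43,800 × 0.776103 = 33,993.3164

R$33,993.32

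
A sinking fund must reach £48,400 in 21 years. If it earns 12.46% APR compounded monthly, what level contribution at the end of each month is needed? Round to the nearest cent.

£40.19

i = 0.1246/12 = 0.0103833 per month; n = 21·12 = 252.
FV-annuity factor = 1204.397350; PMT = 48400 / 1204.397350 = 40.1861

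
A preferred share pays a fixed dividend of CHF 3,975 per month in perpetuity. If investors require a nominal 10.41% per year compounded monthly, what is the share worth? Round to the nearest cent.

CHF 458,213.26

Periodic rate i = 0.1041/12 = 0.008675.
PV = PMT / i = 3975 / 0.008675 = 458,213.2565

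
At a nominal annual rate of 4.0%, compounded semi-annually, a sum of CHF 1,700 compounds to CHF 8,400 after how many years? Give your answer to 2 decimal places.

40.34 years

Periodic rate i = 0.04/2 = 0.02.
n = ln(8400/1700) / ln(1+0.02) = ln(4.94118) / 0.019803 = 80.6763 half-years
= 80.6763/2 years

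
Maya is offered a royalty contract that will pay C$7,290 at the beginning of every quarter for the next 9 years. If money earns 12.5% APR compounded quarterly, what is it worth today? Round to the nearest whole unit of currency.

With 4 periods per year: i = 0.03125, n = 36.
PV = PMT · [1 − (1+i)^(−n)] / i × (1+i) = 7290 · 22.100381 = 161,111.7763
(Beginning-of-period payments → annuity-due factor ×(1+i).)

C$161,112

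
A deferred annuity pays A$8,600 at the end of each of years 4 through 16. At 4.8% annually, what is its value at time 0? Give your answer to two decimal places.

A$71,037.97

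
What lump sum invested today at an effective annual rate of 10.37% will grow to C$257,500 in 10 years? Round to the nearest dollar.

C$95,999

Discount factor = (1+0.1037)^(−10) = 0.372812; PV = 257,500 × 0.372812 = 95,999.0218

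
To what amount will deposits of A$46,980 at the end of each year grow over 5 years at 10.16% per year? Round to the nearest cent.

A$287,732.58

FV = 46980 × [(1+0.1016)^5 − 1] / 0.1016 = 46980 × 6.124576 = 287,732.5812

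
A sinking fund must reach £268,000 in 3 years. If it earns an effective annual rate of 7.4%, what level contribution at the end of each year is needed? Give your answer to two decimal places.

FV-annuity factor = 3.227476; PMT = 268000 / 3.227476 = 83,037.0234

£83,037.02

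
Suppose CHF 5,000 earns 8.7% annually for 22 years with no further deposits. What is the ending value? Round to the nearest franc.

CHF 31,334

FV = PV·(1+i)^n = 5,000 × 6.266860 = 31,334.2983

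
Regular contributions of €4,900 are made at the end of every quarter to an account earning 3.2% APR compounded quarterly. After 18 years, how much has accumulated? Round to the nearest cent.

With 4 periods per year: i = 0.008, n = 72.
Accumulation factor s(72|0.008) = 96.854542; FV = 4900 × 96.854542 = 474,587.2570

€474,587.26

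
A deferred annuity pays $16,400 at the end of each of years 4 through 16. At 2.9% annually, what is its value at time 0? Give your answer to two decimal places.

$161,107.24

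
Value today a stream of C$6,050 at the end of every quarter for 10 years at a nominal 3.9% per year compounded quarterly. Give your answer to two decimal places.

C$199,596.00

i = 0.039/4 = 0.00975 per quarter; n = 10·4 = 40.
PV = PMT · [1 − (1+i)^(−n)] / i = 6050 · 32.991074 = 199,595.9961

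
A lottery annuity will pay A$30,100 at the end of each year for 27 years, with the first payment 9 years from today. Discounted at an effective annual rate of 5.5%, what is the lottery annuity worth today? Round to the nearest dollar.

Value one period before first payment (t=8): 30100 × [1 − (1+0.055)^(−27)] / 0.055 = 30100 × 13.898100 = 418,332.8074
Discount back 8 years: 418,332.8074 × (1+0.055)^(−8) = 418,332.8074 × 0.651599 = 272,585.1849

A$272,585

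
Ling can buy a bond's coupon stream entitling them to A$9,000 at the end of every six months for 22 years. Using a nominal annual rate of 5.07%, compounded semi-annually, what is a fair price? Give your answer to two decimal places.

Periodic rate i = 0.0507/2 = 0.02535; n = 22 × 2 = 44 periods.
PV = 9000 × [1 − (1+0.02535)^(−44)] / 0.02535 = 9000 × 26.336362 = 237,027.2586

A$237,027.26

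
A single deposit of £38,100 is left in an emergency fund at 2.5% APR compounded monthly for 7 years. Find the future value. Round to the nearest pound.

£45,378

i = 0.025/12 = 0.00208333 per month; n = 7·12 = 84.
38,100 × (1+0.00208333)^84 = 38,100 × 1.191029 = 45,378.2195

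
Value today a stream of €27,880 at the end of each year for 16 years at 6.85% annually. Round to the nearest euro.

Annuity factor a(16|0.0685) = 9.541260; PV = 27880 × 9.541260 = 266,010.3312

€266,010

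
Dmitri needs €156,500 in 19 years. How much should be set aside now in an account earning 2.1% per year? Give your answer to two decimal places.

€105,444.82

PV = FV·(1+i)^(−n) = 156,500 × 0.673769 = 105,444.8182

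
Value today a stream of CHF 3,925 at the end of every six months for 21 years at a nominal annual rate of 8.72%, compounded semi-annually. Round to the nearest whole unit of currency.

Periodic rate i = 0.0872/2 = 0.0436; n = 21 × 2 = 42 periods.
PV = PMT · [1 − (1+i)^(−n)] / i = 3925 · 19.115611 = 75,028.7733

CHF 75,029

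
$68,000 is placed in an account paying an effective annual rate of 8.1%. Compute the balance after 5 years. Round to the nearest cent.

$100,377.73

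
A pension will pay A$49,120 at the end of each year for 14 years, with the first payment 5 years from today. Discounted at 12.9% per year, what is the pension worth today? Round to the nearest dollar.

Value one period before first payment (t=4): 49120 × [1 − (1+0.129)^(−14)] / 0.129 = 49120 × 6.333876 = 311,120.0071
Discount back 4 years: 311,120.0071 × (1+0.129)^(−4) = 311,120.0071 × 0.615495 = 191,492.6778

A$191,493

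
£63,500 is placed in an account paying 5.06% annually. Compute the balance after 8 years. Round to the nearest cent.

63,500 × (1+0.0506)^8 = 63,500 × 1.484223 = 94,248.1636

£94,248.16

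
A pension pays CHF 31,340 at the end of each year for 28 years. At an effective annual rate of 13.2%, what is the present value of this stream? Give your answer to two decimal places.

CHF 230,048.17

PV = 31340 × [1 − (1+0.132)^(−28)] / 0.132 = 31340 × 7.340401 = 230,048.1711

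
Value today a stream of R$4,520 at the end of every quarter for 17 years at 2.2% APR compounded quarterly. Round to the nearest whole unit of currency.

R$255,847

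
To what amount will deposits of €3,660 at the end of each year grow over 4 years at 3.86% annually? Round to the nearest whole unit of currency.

€15,510

FV = 3660 × [(1+0.0386)^4 − 1] / 0.0386 = 3660 × 4.237617 = 15,509.6795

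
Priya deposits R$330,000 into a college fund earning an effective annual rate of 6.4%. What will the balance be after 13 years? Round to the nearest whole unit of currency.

FV = 330,000 × (1 + 0.064)^13 = 739,188.3326

R$739,188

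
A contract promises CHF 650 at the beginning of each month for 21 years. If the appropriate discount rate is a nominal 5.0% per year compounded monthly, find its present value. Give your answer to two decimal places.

With 12 periods per year: i = 0.00416667, n = 252.
Annuity factor a(252|0.00416667) × (1+i) = 156.480830; PV = 650 × 156.480830 = 101,712.5393
Payments are at the start of each period, so multiply by (1+i).

CHF 101,712.54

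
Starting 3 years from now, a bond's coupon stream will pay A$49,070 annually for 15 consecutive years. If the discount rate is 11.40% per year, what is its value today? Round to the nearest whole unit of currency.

A$278,164

Value one period before first payment (t=2): 49070 × [1 − (1+0.114)^(−15)] / 0.114 = 49070 × 7.034860 = 345,200.5782
Discount back 2 years: 345,200.5782 × (1+0.114)^(−2) = 345,200.5782 × 0.805804 = 278,164.1345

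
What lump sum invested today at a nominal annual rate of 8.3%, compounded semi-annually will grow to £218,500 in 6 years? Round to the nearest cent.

Periodic rate i = 0.083/2 = 0.0415; n = 6 × 2 = 12 periods.
Discount factor = (1+0.0415)^(−12) = 0.613887; PV = 218,500 × 0.613887 = 134,134.3935

£134,134.39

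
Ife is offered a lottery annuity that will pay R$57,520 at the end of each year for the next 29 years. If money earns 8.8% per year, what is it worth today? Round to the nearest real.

R$597,000

PV = PMT · [1 − (1+i)^(−n)] / i = 57520 · 10.378992 = 596,999.6246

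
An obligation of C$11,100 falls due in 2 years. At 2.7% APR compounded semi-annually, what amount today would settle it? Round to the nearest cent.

i = 0.027/2 = 0.0135 per half-year; n = 2·2 = 4.
PV = FV·(1+i)^(−n) = 11,100 × 0.947774 = 10,520.2962

C$10,520.30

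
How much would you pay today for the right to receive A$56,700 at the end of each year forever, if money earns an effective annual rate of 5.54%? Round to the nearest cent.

A$1,023,465.70

PV = PMT / i = 56700 / 0.0554 = 1,023,465.7040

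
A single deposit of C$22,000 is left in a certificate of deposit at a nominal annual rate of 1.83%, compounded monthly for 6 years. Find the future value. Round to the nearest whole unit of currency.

Periodic rate i = 0.0183/12 = 0.001525; n = 6 × 12 = 72 periods.
FV = 22,000 × (1 + 0.001525)^72 = 24,551.1529

C$24,551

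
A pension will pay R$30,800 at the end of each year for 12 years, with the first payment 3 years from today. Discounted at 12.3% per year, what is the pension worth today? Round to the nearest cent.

Value one period before first payment (t=2): 30800 × [1 − (1+0.123)^(−12)] / 0.123 = 30800 × 6.109214 = 188,163.7888
Discount back 2 years: 188,163.7888 × (1+0.123)^(−2) = 188,163.7888 × 0.792940 = 149,202.6500

R$149,202.65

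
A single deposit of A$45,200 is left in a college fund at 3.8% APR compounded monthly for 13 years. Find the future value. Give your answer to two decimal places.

A$74,018.61

i = 0.038/12 = 0.00316667 per month; n = 13·12 = 156.
FV = PV·(1+i)^n = 45,200 × 1.637580 = 74,018.6114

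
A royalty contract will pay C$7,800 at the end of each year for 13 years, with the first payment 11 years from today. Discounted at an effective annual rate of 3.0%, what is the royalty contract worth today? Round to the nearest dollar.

C$61,725

Value one period before first payment (t=10): 7800 × [1 − (1+0.03)^(−13)] / 0.03 = 7800 × 10.634955 = 82,952.6516
Discount back 10 years: 82,952.6516 × (1+0.03)^(−10) = 82,952.6516 × 0.744094 = 61,724.5633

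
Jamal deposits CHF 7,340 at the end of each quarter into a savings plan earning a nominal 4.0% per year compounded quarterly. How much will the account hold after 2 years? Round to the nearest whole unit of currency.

CHF 60,817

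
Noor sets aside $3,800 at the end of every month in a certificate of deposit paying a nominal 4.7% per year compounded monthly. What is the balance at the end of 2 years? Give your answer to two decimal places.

$95,428.25

Periodic rate i = 0.047/12 = 0.00391667; n = 2 × 12 = 24 periods.
Accumulation factor s(24|0.00391667) = 25.112697; FV = 3800 × 25.112697 = 95,428.2497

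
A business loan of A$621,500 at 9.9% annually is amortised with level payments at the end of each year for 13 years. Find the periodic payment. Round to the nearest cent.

PMT = 621500 / ( [1 − (1+0.099)^(−13)] / 0.099 ) = 621500 / 7.140307 = 87,041.0709

A$87,041.07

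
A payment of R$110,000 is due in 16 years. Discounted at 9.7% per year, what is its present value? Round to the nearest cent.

R$25,008.44

Discount factor = (1+0.097)^(−16) = 0.227349; PV = 110,000 × 0.227349 = 25,008.4424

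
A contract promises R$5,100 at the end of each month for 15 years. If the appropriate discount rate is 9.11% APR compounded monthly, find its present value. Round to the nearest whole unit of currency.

R$499,598

Periodic rate i = 0.0911/12 = 0.00759167; n = 15 × 12 = 180 periods.
PV = PMT · [1 − (1+i)^(−n)] / i = 5100 · 97.960398 = 499,598.0289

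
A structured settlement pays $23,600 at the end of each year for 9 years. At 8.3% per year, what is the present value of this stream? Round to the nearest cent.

$145,604.98

Annuity factor a(9|0.083) = 6.169703; PV = 23600 × 6.169703 = 145,604.9808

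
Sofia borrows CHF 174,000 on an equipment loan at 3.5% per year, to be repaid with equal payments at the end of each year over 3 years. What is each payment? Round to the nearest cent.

PMT = 174000 / ( [1 − (1+0.035)^(−3)] / 0.035 ) = 174000 / 2.801637 = 62,106.5474

CHF 62,106.55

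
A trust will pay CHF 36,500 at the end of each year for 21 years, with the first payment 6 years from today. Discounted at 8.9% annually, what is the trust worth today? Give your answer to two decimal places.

CHF 223,084.28

Value one period before first payment (t=5): 36500 × [1 − (1+0.089)^(−21)] / 0.089 = 36500 × 9.360855 = 341,671.1962
Discount back 5 years: 341,671.1962 × (1+0.089)^(−5) = 341,671.1962 × 0.652921 = 223,084.2807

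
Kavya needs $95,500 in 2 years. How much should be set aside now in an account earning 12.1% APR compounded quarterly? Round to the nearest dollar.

Periodic rate i = 0.121/4 = 0.03025; n = 2 × 4 = 8 periods.
Discount factor = (1+0.03025)^(−8) = 0.787878; PV = 95,500 × 0.787878 = 75,242.3560

$75,242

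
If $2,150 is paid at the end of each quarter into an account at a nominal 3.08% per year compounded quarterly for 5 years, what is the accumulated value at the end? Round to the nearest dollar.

$46,296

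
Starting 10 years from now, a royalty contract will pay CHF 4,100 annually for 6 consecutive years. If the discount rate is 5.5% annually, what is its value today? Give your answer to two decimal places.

CHF 12,650.08

PV at t=9 (ordinary 6-year annuity): 4100 × a(6|0.055) = 4100 × 4.995530 = 20,481.6743
PV₀ = 20,481.6743 / (1+0.055)^9 = 20,481.6743 / 1.619094 = 12,650.0813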